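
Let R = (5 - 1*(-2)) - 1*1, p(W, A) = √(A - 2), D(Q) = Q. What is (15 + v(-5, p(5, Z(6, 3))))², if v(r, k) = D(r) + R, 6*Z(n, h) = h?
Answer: 256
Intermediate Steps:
Z(n, h) = h/6
p(W, A) = √(-2 + A)
R = 6 (R = (5 + 2) - 1 = 7 - 1 = 6)
v(r, k) = 6 + r (v(r, k) = r + 6 = 6 + r)
(15 + v(-5, p(5, Z(6, 3))))² = (15 + (6 - 5))² = (15 + 1)² = 16² = 256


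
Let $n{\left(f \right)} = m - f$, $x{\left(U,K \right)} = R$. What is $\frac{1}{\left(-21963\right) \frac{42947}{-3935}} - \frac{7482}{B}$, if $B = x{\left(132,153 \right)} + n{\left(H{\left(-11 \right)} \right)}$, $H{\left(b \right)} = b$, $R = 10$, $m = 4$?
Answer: $- \frac{7057358699827}{23581124025} \approx -299.28$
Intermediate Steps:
$x{\left(U,K \right)} = 10$
$n{\left(f \right)} = 4 - f$
$B = 25$ ($B = 10 + \left(4 - -11\right) = 10 + \left(4 + 11\right) = 10 + 15 = 25$)
$\frac{1}{\left(-21963\right) \frac{42947}{-3935}} - \frac{7482}{B} = \frac{1}{\left(-21963\right) \frac{42947}{-3935}} - \frac{7482}{25} = - \frac{1}{21963 \cdot 42947 \left(- \frac{1}{3935}\right)} - \frac{7482}{25} = - \frac{1}{21963 \left(- \frac{42947}{3935}\right)} - \frac{7482}{25} = \left(- \frac{1}{21963}\right) \left(- \frac{3935}{42947}\right) - \frac{7482}{25} = \frac{3935}{943244961} - \frac{7482}{25} = - \frac{7057358699827}{23581124025}$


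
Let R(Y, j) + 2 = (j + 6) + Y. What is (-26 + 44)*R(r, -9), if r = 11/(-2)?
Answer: -189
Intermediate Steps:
r = -11/2 (r = 11*(-½) = -11/2 ≈ -5.5000)
R(Y, j) = 4 + Y + j (R(Y, j) = -2 + ((j + 6) + Y) = -2 + ((6 + j) + Y) = -2 + (6 + Y + j) = 4 + Y + j)
(-26 + 44)*R(r, -9) = (-26 + 44)*(4 - 11/2 - 9) = 18*(-21/2) = -189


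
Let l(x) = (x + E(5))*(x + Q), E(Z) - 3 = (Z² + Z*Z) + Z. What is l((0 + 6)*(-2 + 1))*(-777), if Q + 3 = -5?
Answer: 565656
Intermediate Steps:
E(Z) = 3 + Z + 2*Z² (E(Z) = 3 + ((Z² + Z*Z) + Z) = 3 + ((Z² + Z²) + Z) = 3 + (2*Z² + Z) = 3 + (Z + 2*Z²) = 3 + Z + 2*Z²)
Q = -8 (Q = -3 - 5 = -8)
l(x) = (-8 + x)*(58 + x) (l(x) = (x + (3 + 5 + 2*5²))*(x - 8) = (x + (3 + 5 + 2*25))*(-8 + x) = (x + (3 + 5 + 50))*(-8 + x) = (x + 58)*(-8 + x) = (58 + x)*(-8 + x) = (-8 + x)*(58 + x))
l((0 + 6)*(-2 + 1))*(-777) = (-464 + ((0 + 6)*(-2 + 1))² + 50*((0 + 6)*(-2 + 1)))*(-777) = (-464 + (6*(-1))² + 50*(6*(-1)))*(-777) = (-464 + (-6)² + 50*(-6))*(-777) = (-464 + 36 - 300)*(-777) = -728*(-777) = 565656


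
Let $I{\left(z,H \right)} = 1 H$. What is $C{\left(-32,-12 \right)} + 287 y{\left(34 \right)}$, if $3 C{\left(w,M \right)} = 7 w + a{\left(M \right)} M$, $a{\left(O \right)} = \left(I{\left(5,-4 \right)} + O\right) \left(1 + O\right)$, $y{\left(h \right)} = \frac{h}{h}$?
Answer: $- \frac{1475}{3} \approx -491.67$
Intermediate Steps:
$I{\left(z,H \right)} = H$
$y{\left(h \right)} = 1$
$a{\left(O \right)} = \left(1 + O\right) \left(-4 + O\right)$ ($a{\left(O \right)} = \left(-4 + O\right) \left(1 + O\right) = \left(1 + O\right) \left(-4 + O\right)$)
$C{\left(w,M \right)} = \frac{7 w}{3} + \frac{M \left(-4 + M^{2} - 3 M\right)}{3}$ ($C{\left(w,M \right)} = \frac{7 w + \left(-4 + M^{2} - 3 M\right) M}{3} = \frac{7 w + M \left(-4 + M^{2} - 3 M\right)}{3} = \frac{7 w}{3} + \frac{M \left(-4 + M^{2} - 3 M\right)}{3}$)
$C{\left(-32,-12 \right)} + 287 y{\left(34 \right)} = \left(\frac{7}{3} \left(-32\right) + \frac{1}{3} \left(-12\right) \left(-4 + \left(-12\right)^{2} - -36\right)\right) + 287 \cdot 1 = \left(- \frac{224}{3} + \frac{1}{3} \left(-12\right) \left(-4 + 144 + 36\right)\right) + 287 = \left(- \frac{224}{3} + \frac{1}{3} \left(-12\right) 176\right) + 287 = \left(- \frac{224}{3} - 704\right) + 287 = - \frac{2336}{3} + 287 = - \frac{1475}{3}$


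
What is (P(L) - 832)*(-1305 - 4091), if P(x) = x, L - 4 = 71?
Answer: 4084772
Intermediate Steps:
L = 75 (L = 4 + 71 = 75)
(P(L) - 832)*(-1305 - 4091) = (75 - 832)*(-1305 - 4091) = -757*(-5396) = 4084772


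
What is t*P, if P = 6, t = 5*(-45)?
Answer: -1350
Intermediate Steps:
t = -225
t*P = -225*6 = -1350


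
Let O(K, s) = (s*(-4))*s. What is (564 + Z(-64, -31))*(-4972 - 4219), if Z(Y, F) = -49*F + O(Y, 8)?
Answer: -16791957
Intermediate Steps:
O(K, s) = -4*s**2 (O(K, s) = (-4*s)*s = -4*s**2)
Z(Y, F) = -256 - 49*F (Z(Y, F) = -49*F - 4*8**2 = -49*F - 4*64 = -49*F - 256 = -256 - 49*F)
(564 + Z(-64, -31))*(-4972 - 4219) = (564 + (-256 - 49*(-31)))*(-4972 - 4219) = (564 + (-256 + 1519))*(-9191) = (564 + 1263)*(-9191) = 1827*(-9191) = -16791957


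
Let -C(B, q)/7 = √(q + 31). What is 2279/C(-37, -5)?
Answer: -2279*√26/182 ≈ -63.850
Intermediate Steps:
C(B, q) = -7*√(31 + q) (C(B, q) = -7*√(q + 31) = -7*√(31 + q))
2279/C(-37, -5) = 2279/((-7*√(31 - 5))) = 2279/((-7*√26)) = 2279*(-√26/182) = -2279*√26/182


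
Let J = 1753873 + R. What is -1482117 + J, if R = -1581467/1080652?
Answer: 293672083445/1080652 ≈ 2.7175e+5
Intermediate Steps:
R = -1581467/1080652 (R = -1581467*1/1080652 = -1581467/1080652 ≈ -1.4634)
J = 1895324783729/1080652 (J = 1753873 - 1581467/1080652 = 1895324783729/1080652 ≈ 1.7539e+6)
-1482117 + J = -1482117 + 1895324783729/1080652 = 293672083445/1080652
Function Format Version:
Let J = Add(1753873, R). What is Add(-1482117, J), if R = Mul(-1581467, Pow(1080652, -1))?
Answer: Rational(293672083445, 1080652) ≈ 2.7175e+5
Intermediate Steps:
R = Rational(-1581467, 1080652) (R = Mul(-1581467, Rational(1, 1080652)) = Rational(-1581467, 1080652) ≈ -1.4634)
J = Rational(1895324783729, 1080652) (J = Add(1753873, Rational(-1581467, 1080652)) = Rational(1895324783729, 1080652) ≈ 1.7539e+6)
Add(-1482117, J) = Add(-1482117, Rational(1895324783729, 1080652)) = Rational(293672083445, 1080652)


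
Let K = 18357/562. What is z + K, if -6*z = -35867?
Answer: 5066849/843 ≈ 6010.5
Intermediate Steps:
z = 35867/6 (z = -1/6*(-35867) = 35867/6 ≈ 5977.8)
K = 18357/562 (K = 18357*(1/562) = 18357/562 ≈ 32.664)
z + K = 35867/6 + 18357/562 = 5066849/843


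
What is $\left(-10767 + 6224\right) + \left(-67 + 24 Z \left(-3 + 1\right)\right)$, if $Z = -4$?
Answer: $-4418$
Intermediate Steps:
$\left(-10767 + 6224\right) + \left(-67 + 24 Z \left(-3 + 1\right)\right) = \left(-10767 + 6224\right) - \left(67 - 24 \left(- 4 \left(-3 + 1\right)\right)\right) = -4543 - \left(67 - 24 \left(\left(-4\right) \left(-2\right)\right)\right) = -4543 + \left(-67 + 24 \cdot 8\right) = -4543 + \left(-67 + 192\right) = -4543 + 125 = -4418$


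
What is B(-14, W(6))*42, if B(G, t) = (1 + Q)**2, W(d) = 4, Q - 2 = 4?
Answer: 2058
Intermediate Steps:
Q = 6 (Q = 2 + 4 = 6)
B(G, t) = 49 (B(G, t) = (1 + 6)**2 = 7**2 = 49)
B(-14, W(6))*42 = 49*42 = 2058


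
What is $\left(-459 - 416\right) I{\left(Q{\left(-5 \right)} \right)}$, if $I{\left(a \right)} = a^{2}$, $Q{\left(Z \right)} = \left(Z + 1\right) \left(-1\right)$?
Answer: $-14000$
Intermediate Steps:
$Q{\left(Z \right)} = -1 - Z$ ($Q{\left(Z \right)} = \left(1 + Z\right) \left(-1\right) = -1 - Z$)
$\left(-459 - 416\right) I{\left(Q{\left(-5 \right)} \right)} = \left(-459 - 416\right) \left(-1 - -5\right)^{2} = - 875 \left(-1 + 5\right)^{2} = - 875 \cdot 4^{2} = \left(-875\right) 16 = -14000$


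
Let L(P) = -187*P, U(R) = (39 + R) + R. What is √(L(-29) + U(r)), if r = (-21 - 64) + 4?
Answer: 10*√53 ≈ 72.801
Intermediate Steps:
r = -81 (r = -85 + 4 = -81)
U(R) = 39 + 2*R
√(L(-29) + U(r)) = √(-187*(-29) + (39 + 2*(-81))) = √(5423 + (39 - 162)) = √(5423 - 123) = √5300 = 10*√53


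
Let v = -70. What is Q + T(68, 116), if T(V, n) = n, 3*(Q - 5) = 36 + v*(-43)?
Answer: 3409/3 ≈ 1136.3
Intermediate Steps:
Q = 3061/3 (Q = 5 + (36 - 70*(-43))/3 = 5 + (36 + 3010)/3 = 5 + (⅓)*3046 = 5 + 3046/3 = 3061/3 ≈ 1020.3)
Q + T(68, 116) = 3061/3 + 116 = 3409/3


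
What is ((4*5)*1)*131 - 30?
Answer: 2590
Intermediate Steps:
((4*5)*1)*131 - 30 = (20*1)*131 - 30 = 20*131 - 30 = 2620 - 30 = 2590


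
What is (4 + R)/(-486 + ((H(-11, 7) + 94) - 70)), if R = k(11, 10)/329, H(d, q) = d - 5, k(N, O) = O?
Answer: -663/78631 ≈ -0.0084318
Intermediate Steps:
H(d, q) = -5 + d
R = 10/329 ≈ 0.030395
(4 + R)/(-486 + ((H(-11, 7) + 94) - 70)) = (4 + 10/329)/(-486 + (((-5 - 11) + 94) - 70)) = 1326/(329*(-486 + ((-16 + 94) - 70))) = 1326/(329*(-486 + (78 - 70))) = 1326/(329*(-486 + 8)) = (1326/329)/(-478) = (1326/329)*(-1/478) = -663/78631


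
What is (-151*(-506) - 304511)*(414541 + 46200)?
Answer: -105097325805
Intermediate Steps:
(-151*(-506) - 304511)*(414541 + 46200) = (76406 - 304511)*460741 = -228105*460741 = -105097325805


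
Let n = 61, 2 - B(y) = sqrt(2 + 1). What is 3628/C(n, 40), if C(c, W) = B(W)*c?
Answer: 7256/61 + 3628*sqrt(3)/61 ≈ 221.97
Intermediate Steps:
B(y) = 2 - sqrt(3) (B(y) = 2 - sqrt(2 + 1) = 2 - sqrt(3))
C(c, W) = c*(2 - sqrt(3)) (C(c, W) = (2 - sqrt(3))*c = c*(2 - sqrt(3)))
3628/C(n, 40) = 3628/((61*(2 - sqrt(3)))) = 3628/(122 - 61*sqrt(3))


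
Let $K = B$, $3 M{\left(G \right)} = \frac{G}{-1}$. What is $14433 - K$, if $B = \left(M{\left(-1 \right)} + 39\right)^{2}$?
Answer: $\frac{115973}{9} \approx 12886.0$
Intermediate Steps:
$M{\left(G \right)} = - \frac{G}{3}$ ($M{\left(G \right)} = \frac{G \frac{1}{-1}}{3} = \frac{G \left(-1\right)}{3} = \frac{\left(-1\right) G}{3} = - \frac{G}{3}$)
$B = \frac{13924}{9}$ ($B = \left(\left(- \frac{1}{3}\right) \left(-1\right) + 39\right)^{2} = \left(\frac{1}{3} + 39\right)^{2} = \left(\frac{118}{3}\right)^{2} = \frac{13924}{9} \approx 1547.1$)
$K = \frac{13924}{9} \approx 1547.1$
$14433 - K = 14433 - \frac{13924}{9} = \frac{115973}{9}$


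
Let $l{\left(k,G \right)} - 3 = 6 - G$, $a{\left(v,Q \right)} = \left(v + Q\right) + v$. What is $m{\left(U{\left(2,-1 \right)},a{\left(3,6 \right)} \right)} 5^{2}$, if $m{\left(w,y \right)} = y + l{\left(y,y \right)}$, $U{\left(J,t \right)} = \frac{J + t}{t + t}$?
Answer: $225$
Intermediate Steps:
$a{\left(v,Q \right)} = Q + 2 v$ ($a{\left(v,Q \right)} = \left(Q + v\right) + v = Q + 2 v$)
$l{\left(k,G \right)} = 9 - G$ ($l{\left(k,G \right)} = 3 - \left(-6 + G\right) = 9 - G$)
$U{\left(J,t \right)} = \frac{J + t}{2 t}$
$m{\left(w,y \right)} = 9$ ($m{\left(w,y \right)} = y - \left(-9 + y\right) = 9$)
$m{\left(U{\left(2,-1 \right)},a{\left(3,6 \right)} \right)} 5^{2} = 9 \cdot 5^{2} = 9 \cdot 25 = 225$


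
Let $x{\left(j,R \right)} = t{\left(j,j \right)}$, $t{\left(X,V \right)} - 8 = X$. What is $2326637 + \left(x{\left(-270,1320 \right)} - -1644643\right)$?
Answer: $3971018$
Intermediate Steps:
$t{\left(X,V \right)} = 8 + X$
$x{\left(j,R \right)} = 8 + j$
$2326637 + \left(x{\left(-270,1320 \right)} - -1644643\right) = 2326637 + \left(\left(8 - 270\right) - -1644643\right) = 2326637 + \left(-262 + 1644643\right) = 2326637 + 1644381 = 3971018$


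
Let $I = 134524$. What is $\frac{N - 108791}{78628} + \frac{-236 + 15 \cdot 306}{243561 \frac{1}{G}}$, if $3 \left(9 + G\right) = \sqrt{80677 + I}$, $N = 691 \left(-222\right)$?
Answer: $- \frac{22313702027}{6383571436} + \frac{4354 \sqrt{215201}}{730683} \approx -0.73121$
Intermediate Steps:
$N = -153402$
$G = -9 + \frac{\sqrt{215201}}{3}$ ($G = -9 + \frac{\sqrt{80677 + 134524}}{3} = -9 + \frac{\sqrt{215201}}{3} \approx 145.63$)
$\frac{N - 108791}{78628} + \frac{-236 + 15 \cdot 306}{243561 \frac{1}{G}} = \frac{-153402 - 108791}{78628} + \frac{-236 + 15 \cdot 306}{243561 \frac{1}{-9 + \frac{\sqrt{215201}}{3}}} = \left(-262193\right) \frac{1}{78628} + \left(-236 + 4590\right) \left(- \frac{3}{81187} + \frac{\sqrt{215201}}{730683}\right) = - \frac{262193}{78628} + 4354 \left(- \frac{3}{81187} + \frac{\sqrt{215201}}{730683}\right) = - \frac{262193}{78628} - \left(\frac{13062}{81187} - \frac{4354 \sqrt{215201}}{730683}\right) = - \frac{22313702027}{6383571436} + \frac{4354 \sqrt{215201}}{730683}$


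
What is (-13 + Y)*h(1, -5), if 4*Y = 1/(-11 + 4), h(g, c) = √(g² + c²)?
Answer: -365*√26/28 ≈ -66.469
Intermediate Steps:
h(g, c) = √(c² + g²)
Y = -1/28 (Y = 1/(4*(-11 + 4)) = (¼)/(-7) = (¼)*(-⅐) = -1/28 ≈ -0.035714)
(-13 + Y)*h(1, -5) = (-13 - 1/28)*√((-5)² + 1²) = -365*√(25 + 1)/28 = -365*√26/28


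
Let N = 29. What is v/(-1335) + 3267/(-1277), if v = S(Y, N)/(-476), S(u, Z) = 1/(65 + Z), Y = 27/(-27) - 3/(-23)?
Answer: -195148493803/76279347480 ≈ -2.5583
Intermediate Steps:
Y = -20/23 (Y = 27*(-1/27) - 3*(-1/23) = -1 + 3/23 = -20/23 ≈ -0.86957)
v = -1/44744 (v = 1/((65 + 29)*(-476)) = -1/476/94 = (1/94)*(-1/476) = -1/44744 ≈ -2.2349e-5)
v/(-1335) + 3267/(-1277) = -1/44744/(-1335) + 3267/(-1277) = -1/44744*(-1/1335) + 3267*(-1/1277) = 1/59733240 - 3267/1277 = -195148493803/76279347480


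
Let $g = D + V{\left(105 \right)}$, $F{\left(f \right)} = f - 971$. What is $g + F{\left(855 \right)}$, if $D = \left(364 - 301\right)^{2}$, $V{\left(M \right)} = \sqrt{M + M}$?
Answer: $3853 + \sqrt{210} \approx 3867.5$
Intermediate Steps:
$F{\left(f \right)} = -971 + f$
$V{\left(M \right)} = \sqrt{2} \sqrt{M}$ ($V{\left(M \right)} = \sqrt{2 M} = \sqrt{2} \sqrt{M}$)
$D = 3969$ ($D = 63^{2} = 3969$)
$g = 3969 + \sqrt{210}$ ($g = 3969 + \sqrt{2} \sqrt{105} = 3969 + \sqrt{210} \approx 3983.5$)
$g + F{\left(855 \right)} = \left(3969 + \sqrt{210}\right) + \left(-971 + 855\right) = \left(3969 + \sqrt{210}\right) - 116 = 3853 + \sqrt{210}$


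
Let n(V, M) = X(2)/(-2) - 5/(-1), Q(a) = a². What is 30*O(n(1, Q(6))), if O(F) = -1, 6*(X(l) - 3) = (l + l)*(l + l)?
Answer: -30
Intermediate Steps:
X(l) = 3 + 2*l²/3 (X(l) = 3 + ((l + l)*(l + l))/6 = 3 + ((2*l)*(2*l))/6 = 3 + (4*l²)/6 = 3 + 2*l²/3)
n(V, M) = 13/6 (n(V, M) = (3 + (⅔)*2²)/(-2) - 5/(-1) = (3 + (⅔)*4)*(-½) - 5*(-1) = (3 + 8/3)*(-½) + 5 = (17/3)*(-½) + 5 = -17/6 + 5 = 13/6)
30*O(n(1, Q(6))) = 30*(-1) = -30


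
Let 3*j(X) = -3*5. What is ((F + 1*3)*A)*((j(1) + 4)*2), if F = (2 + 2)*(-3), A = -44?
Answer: -792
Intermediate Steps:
j(X) = -5 (j(X) = (-3*5)/3 = (1/3)*(-15) = -5)
F = -12 (F = 4*(-3) = -12)
((F + 1*3)*A)*((j(1) + 4)*2) = ((-12 + 1*3)*(-44))*((-5 + 4)*2) = ((-12 + 3)*(-44))*(-1*2) = -9*(-44)*(-2) = 396*(-2) = -792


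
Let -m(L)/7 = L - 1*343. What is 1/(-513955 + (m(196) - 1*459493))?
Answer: -1/972419 ≈ -1.0284e-6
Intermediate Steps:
m(L) = 2401 - 7*L (m(L) = -7*(L - 1*343) = -7*(L - 343) = -7*(-343 + L) = 2401 - 7*L)
1/(-513955 + (m(196) - 1*459493)) = 1/(-513955 + ((2401 - 7*196) - 1*459493)) = 1/(-513955 + ((2401 - 1372) - 459493)) = 1/(-513955 + (1029 - 459493)) = 1/(-513955 - 458464) = 1/(-972419) = -1/972419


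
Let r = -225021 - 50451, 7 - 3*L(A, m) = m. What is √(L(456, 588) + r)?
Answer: I*√2480991/3 ≈ 525.04*I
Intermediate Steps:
L(A, m) = 7/3 - m/3
r = -275472
√(L(456, 588) + r) = √((7/3 - ⅓*588) - 275472) = √((7/3 - 196) - 275472) = √(-581/3 - 275472) = √(-826997/3) = I*√2480991/3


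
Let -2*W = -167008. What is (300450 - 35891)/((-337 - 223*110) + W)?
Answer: 264559/58637 ≈ 4.5118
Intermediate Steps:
W = 83504 (W = -½*(-167008) = 83504)
(300450 - 35891)/((-337 - 223*110) + W) = (300450 - 35891)/((-337 - 223*110) + 83504) = 264559/((-337 - 24530) + 83504) = 264559/(-24867 + 83504) = 264559/58637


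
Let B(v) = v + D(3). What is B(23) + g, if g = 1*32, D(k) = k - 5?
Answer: 53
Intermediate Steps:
D(k) = -5 + k
B(v) = -2 + v (B(v) = v + (-5 + 3) = v - 2 = -2 + v)
g = 32
B(23) + g = (-2 + 23) + 32 = 21 + 32 = 53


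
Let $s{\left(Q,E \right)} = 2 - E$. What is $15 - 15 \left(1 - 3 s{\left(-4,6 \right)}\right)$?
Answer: $-180$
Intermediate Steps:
$15 - 15 \left(1 - 3 s{\left(-4,6 \right)}\right) = 15 - 15 \left(1 - 3 \left(2 - 6\right)\right) = 15 - 15 \left(1 - -12\right) = 15 - 15 \left(1 + 12\right) = 15 - 195 = -180$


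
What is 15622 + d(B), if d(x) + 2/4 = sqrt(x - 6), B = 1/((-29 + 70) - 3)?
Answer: 31243/2 + I*sqrt(8626)/38 ≈ 15622.0 + 2.4441*I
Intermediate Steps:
B = 1/38 (B = 1/(41 - 3) = 1/38 ≈ 0.026316)
d(x) = -1/2 + sqrt(-6 + x) (d(x) = -1/2 + sqrt(x - 6) = -1/2 + sqrt(-6 + x))
15622 + d(B) = 15622 + (-1/2 + sqrt(-6 + 1/38)) = 15622 + (-1/2 + sqrt(-227/38)) = 15622 + (-1/2 + I*sqrt(8626)/38) = 31243/2 + I*sqrt(8626)/38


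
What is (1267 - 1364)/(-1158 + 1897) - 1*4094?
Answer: -3025563/739 ≈ -4094.1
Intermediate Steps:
(1267 - 1364)/(-1158 + 1897) - 1*4094 = -97/739 - 4094 = -3025563/739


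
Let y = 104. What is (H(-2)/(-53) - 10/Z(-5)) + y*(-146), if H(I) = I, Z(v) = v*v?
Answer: -4023856/265 ≈ -15184.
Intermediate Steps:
Z(v) = v**2
(H(-2)/(-53) - 10/Z(-5)) + y*(-146) = (-2/(-53) - 10/((-5)**2)) + 104*(-146) = (-2*(-1/53) - 10/25) - 15184 = (2/53 - 10*1/25) - 15184 = (2/53 - 2/5) - 15184 = -96/265 - 15184 = -4023856/265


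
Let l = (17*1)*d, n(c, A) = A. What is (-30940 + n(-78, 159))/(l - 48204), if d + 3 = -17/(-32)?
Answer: 984992/1543871 ≈ 0.63800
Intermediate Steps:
d = -79/32 (d = -3 - 17/(-32) = -3 - 17*(-1/32) = -3 + 17/32 = -79/32 ≈ -2.4688)
l = -1343/32 (l = (17*1)*(-79/32) = 17*(-79/32) = -1343/32 ≈ -41.969)
(-30940 + n(-78, 159))/(l - 48204) = (-30940 + 159)/(-1343/32 - 48204) = -30781/(-1543871/32) = -30781*(-32/1543871) = 984992/1543871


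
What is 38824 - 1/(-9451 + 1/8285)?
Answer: 3039978764301/78301534 ≈ 38824.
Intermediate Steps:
38824 - 1/(-9451 + 1/8285) = 38824 - 1/(-78301534/8285) = 38824 - 1*(-8285/78301534) = 38824 + 8285/78301534 = 3039978764301/78301534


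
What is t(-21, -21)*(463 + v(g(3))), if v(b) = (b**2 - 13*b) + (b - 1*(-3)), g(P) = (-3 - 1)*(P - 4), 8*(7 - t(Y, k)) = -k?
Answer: 7595/4 ≈ 1898.8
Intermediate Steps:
t(Y, k) = 7 + k/8 (t(Y, k) = 7 - (-1)*k/8 = 7 + k/8)
g(P) = 16 - 4*P (g(P) = -4*(-4 + P) = 16 - 4*P)
v(b) = 3 + b**2 - 12*b (v(b) = (b**2 - 13*b) + (b + 3) = (b**2 - 13*b) + (3 + b) = 3 + b**2 - 12*b)
t(-21, -21)*(463 + v(g(3))) = (7 + (1/8)*(-21))*(463 + (3 + (16 - 4*3)**2 - 12*(16 - 4*3))) = (7 - 21/8)*(463 + (3 + (16 - 12)**2 - 12*(16 - 12))) = 35*(463 + (3 + 4**2 - 12*4))/8 = 35*(463 + (3 + 16 - 48))/8 = 35*(463 - 29)/8 = (35/8)*434 = 7595/4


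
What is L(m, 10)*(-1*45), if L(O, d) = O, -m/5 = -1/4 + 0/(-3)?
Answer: -225/4 ≈ -56.250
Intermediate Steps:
m = 5/4 (m = -5*(-1/4 + 0/(-3)) = -5*(-1*¼ + 0*(-⅓)) = -5*(-¼ + 0) = -5*(-¼) = 5/4 ≈ 1.2500)
L(m, 10)*(-1*45) = 5*(-1*45)/4 = (5/4)*(-45) = -225/4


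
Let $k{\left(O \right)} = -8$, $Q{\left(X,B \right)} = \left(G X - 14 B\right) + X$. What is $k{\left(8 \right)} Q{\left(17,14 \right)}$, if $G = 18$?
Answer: $-1016$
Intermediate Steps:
$Q{\left(X,B \right)} = - 14 B + 19 X$ ($Q{\left(X,B \right)} = \left(18 X - 14 B\right) + X = \left(- 14 B + 18 X\right) + X = - 14 B + 19 X$)
$k{\left(8 \right)} Q{\left(17,14 \right)} = - 8 \left(\left(-14\right) 14 + 19 \cdot 17\right) = - 8 \left(-196 + 323\right) = \left(-8\right) 127 = -1016$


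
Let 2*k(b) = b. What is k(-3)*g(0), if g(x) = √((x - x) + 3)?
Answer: -3*√3/2 ≈ -2.5981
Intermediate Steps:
k(b) = b/2
g(x) = √3 (g(x) = √(0 + 3) = √3)
k(-3)*g(0) = ((½)*(-3))*√3 = -3*√3/2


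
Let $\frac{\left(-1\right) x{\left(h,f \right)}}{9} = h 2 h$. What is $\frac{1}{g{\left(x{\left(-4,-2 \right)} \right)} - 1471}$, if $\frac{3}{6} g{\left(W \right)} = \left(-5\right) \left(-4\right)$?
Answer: $- \frac{1}{1431} \approx -0.00069881$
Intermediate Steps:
$x{\left(h,f \right)} = - 18 h^{2}$ ($x{\left(h,f \right)} = - 9 h 2 h = - 9 \cdot 2 h h = - 9 \cdot 2 h^{2} = - 18 h^{2}$)
$g{\left(W \right)} = 40$ ($g{\left(W \right)} = 2 \left(\left(-5\right) \left(-4\right)\right) = 2 \cdot 20 = 40$)
$\frac{1}{g{\left(x{\left(-4,-2 \right)} \right)} - 1471} = \frac{1}{40 - 1471} = \frac{1}{-1431} = - \frac{1}{1431}$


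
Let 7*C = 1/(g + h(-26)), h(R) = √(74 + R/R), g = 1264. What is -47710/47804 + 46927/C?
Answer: 9924351690737/23902 + 1642445*√3 ≈ 4.1805e+8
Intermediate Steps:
h(R) = 5*√3 (h(R) = √(74 + 1) = √75 = 5*√3)
C = 1/(7*(1264 + 5*√3)) ≈ 0.00011225
-47710/47804 + 46927/C = -47710/47804 + 46927/(1264/11183347 - 5*√3/11183347) = -47710*1/47804 + 46927/(1264/11183347 - 5*√3/11183347) = -23855/23902 + 46927/(1264/11183347 - 5*√3/11183347)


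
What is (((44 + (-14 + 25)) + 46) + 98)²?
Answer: 39601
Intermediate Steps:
(((44 + (-14 + 25)) + 46) + 98)² = (((44 + 11) + 46) + 98)² = ((55 + 46) + 98)² = (101 + 98)² = 199² = 39601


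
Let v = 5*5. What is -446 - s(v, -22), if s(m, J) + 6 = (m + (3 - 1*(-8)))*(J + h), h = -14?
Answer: 856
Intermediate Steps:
v = 25
s(m, J) = -6 + (-14 + J)*(11 + m) (s(m, J) = -6 + (m + (3 - 1*(-8)))*(J - 14) = -6 + (m + (3 + 8))*(-14 + J) = -6 + (m + 11)*(-14 + J) = -6 + (11 + m)*(-14 + J) = -6 + (-14 + J)*(11 + m))
-446 - s(v, -22) = -446 - (-160 - 14*25 + 11*(-22) - 22*25) = -446 - (-160 - 350 - 242 - 550) = -446 - 1*(-1302) = -446 + 1302 = 856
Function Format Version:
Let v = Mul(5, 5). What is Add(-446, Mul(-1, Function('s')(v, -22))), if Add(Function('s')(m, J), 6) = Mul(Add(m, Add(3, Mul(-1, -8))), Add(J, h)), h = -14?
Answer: 856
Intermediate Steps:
v = 25
Function('s')(m, J) = Add(-6, Mul(Add(-14, J), Add(11, m))) (Function('s')(m, J) = Add(-6, Mul(Add(m, Add(3, Mul(-1, -8))), Add(J, -14))) = Add(-6, Mul(Add(m, Add(3, 8)), Add(-14, J))) = Add(-6, Mul(Add(m, 11), Add(-14, J))) = Add(-6, Mul(Add(11, m), Add(-14, J))) = Add(-6, Mul(Add(-14, J), Add(11, m))))
Add(-446, Mul(-1, Function('s')(v, -22))) = Add(-446, Mul(-1, Add(-160, Mul(-14, 25), Mul(11, -22), Mul(-22, 25)))) = Add(-446, Mul(-1, Add(-160, -350, -242, -550))) = Add(-446, Mul(-1, -1302)) = Add(-446, 1302) = 856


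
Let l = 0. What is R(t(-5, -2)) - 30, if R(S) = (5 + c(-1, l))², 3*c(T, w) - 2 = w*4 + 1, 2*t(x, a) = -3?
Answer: 6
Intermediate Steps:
t(x, a) = -3/2 (t(x, a) = (½)*(-3) = -3/2)
c(T, w) = 1 + 4*w/3 (c(T, w) = ⅔ + (w*4 + 1)/3 = ⅔ + (4*w + 1)/3 = ⅔ + (1 + 4*w)/3 = ⅔ + (⅓ + 4*w/3) = 1 + 4*w/3)
R(S) = 36 (R(S) = (5 + (1 + (4/3)*0))² = (5 + (1 + 0))² = (5 + 1)² = 6² = 36)
R(t(-5, -2)) - 30 = 36 - 30 = 6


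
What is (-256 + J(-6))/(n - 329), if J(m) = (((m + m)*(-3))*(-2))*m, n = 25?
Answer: -11/19 ≈ -0.57895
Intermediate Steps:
J(m) = 12*m² (J(m) = (((2*m)*(-3))*(-2))*m = (-6*m*(-2))*m = (12*m)*m = 12*m²)
(-256 + J(-6))/(n - 329) = (-256 + 12*(-6)²)/(25 - 329) = (-256 + 12*36)/(-304) = (-256 + 432)*(-1/304) = 176*(-1/304) = -11/19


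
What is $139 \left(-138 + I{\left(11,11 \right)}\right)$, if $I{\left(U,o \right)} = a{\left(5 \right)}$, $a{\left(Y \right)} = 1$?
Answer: $-19043$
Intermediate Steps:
$I{\left(U,o \right)} = 1$
$139 \left(-138 + I{\left(11,11 \right)}\right) = 139 \left(-138 + 1\right) = 139 \left(-137\right) = -19043$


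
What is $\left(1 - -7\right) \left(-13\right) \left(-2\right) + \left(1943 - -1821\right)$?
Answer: $3972$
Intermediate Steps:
$\left(1 - -7\right) \left(-13\right) \left(-2\right) + \left(1943 - -1821\right) = \left(1 + 7\right) \left(-13\right) \left(-2\right) + \left(1943 + 1821\right) = 8 \left(-13\right) \left(-2\right) + 3764 = \left(-104\right) \left(-2\right) + 3764 = 208 + 3764 = 3972$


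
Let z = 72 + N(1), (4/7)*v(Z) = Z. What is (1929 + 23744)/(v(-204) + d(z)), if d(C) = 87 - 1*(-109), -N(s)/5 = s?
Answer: -25673/161 ≈ -159.46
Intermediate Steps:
v(Z) = 7*Z/4
N(s) = -5*s
z = 67 (z = 72 - 5*1 = 72 - 5 = 67)
d(C) = 196 (d(C) = 87 + 109 = 196)
(1929 + 23744)/(v(-204) + d(z)) = (1929 + 23744)/((7/4)*(-204) + 196) = 25673/(-357 + 196) = 25673/(-161) = 25673*(-1/161) = -25673/161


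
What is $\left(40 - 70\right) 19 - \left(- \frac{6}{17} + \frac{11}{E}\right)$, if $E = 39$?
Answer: $- \frac{377863}{663} \approx -569.93$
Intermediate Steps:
$\left(40 - 70\right) 19 - \left(- \frac{6}{17} + \frac{11}{E}\right) = \left(40 - 70\right) 19 - \left(- \frac{6}{17} + \frac{11}{39}\right) = \left(-30\right) 19 - - \frac{47}{663} = -570 + \left(\frac{6}{17} - \frac{11}{39}\right) = -570 + \frac{47}{663} = - \frac{377863}{663}$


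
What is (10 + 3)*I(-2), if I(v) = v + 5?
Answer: 39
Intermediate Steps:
I(v) = 5 + v
(10 + 3)*I(-2) = (10 + 3)*(5 - 2) = 13*3 = 39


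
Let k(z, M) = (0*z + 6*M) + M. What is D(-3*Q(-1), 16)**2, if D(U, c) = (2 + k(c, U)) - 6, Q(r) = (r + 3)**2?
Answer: 7744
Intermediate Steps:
Q(r) = (3 + r)**2
k(z, M) = 7*M (k(z, M) = (0 + 6*M) + M = 6*M + M = 7*M)
D(U, c) = -4 + 7*U (D(U, c) = (2 + 7*U) - 6 = -4 + 7*U)
D(-3*Q(-1), 16)**2 = (-4 + 7*(-3*(3 - 1)**2))**2 = (-4 + 7*(-3*2**2))**2 = (-4 + 7*(-3*4))**2 = (-4 + 7*(-12))**2 = (-4 - 84)**2 = (-88)**2 = 7744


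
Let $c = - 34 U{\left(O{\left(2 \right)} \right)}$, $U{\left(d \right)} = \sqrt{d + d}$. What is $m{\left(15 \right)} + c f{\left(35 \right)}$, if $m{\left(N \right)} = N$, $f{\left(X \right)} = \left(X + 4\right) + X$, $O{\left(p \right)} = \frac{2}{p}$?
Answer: $15 - 2516 \sqrt{2} \approx -3543.2$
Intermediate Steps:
$U{\left(d \right)} = \sqrt{2} \sqrt{d}$ ($U{\left(d \right)} = \sqrt{2 d} = \sqrt{2} \sqrt{d}$)
$c = - 34 \sqrt{2}$ ($c = - 34 \sqrt{2} \sqrt{\frac{2}{2}} = - 34 \sqrt{2} \sqrt{2 \cdot \frac{1}{2}} = - 34 \sqrt{2} \sqrt{1} = - 34 \sqrt{2} \cdot 1 = - 34 \sqrt{2} \approx -48.083$)
$f{\left(X \right)} = 4 + 2 X$ ($f{\left(X \right)} = \left(4 + X\right) + X = 4 + 2 X$)
$m{\left(15 \right)} + c f{\left(35 \right)} = 15 + - 34 \sqrt{2} \left(4 + 2 \cdot 35\right) = 15 + - 34 \sqrt{2} \left(4 + 70\right) = 15 + - 34 \sqrt{2} \cdot 74 = 15 - 2516 \sqrt{2}$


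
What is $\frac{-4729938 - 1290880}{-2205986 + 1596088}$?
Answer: $\frac{3010409}{304949} \approx 9.8718$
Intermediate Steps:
$\frac{-4729938 - 1290880}{-2205986 + 1596088} = \frac{-4729938 - 1290880}{-609898} = \left(-6020818\right) \left(- \frac{1}{609898}\right) = \frac{3010409}{304949}$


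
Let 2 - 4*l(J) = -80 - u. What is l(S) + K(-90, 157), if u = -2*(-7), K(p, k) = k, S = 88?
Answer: 181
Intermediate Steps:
u = 14
l(J) = 24 (l(J) = ½ - (-80 - 1*14)/4 = ½ - (-80 - 14)/4 = ½ - ¼*(-94) = ½ + 47/2 = 24)
l(S) + K(-90, 157) = 24 + 157 = 181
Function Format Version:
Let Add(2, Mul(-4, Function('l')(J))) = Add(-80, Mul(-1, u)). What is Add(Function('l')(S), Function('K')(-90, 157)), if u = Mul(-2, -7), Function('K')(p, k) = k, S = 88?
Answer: 181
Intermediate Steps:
u = 14
Function('l')(J) = 24 (Function('l')(J) = Add(Rational(1, 2), Mul(Rational(-1, 4), Add(-80, Mul(-1, 14)))) = Add(Rational(1, 2), Mul(Rational(-1, 4), Add(-80, -14))) = Add(Rational(1, 2), Mul(Rational(-1, 4), -94)) = Add(Rational(1, 2), Rational(47, 2)) = 24)
Add(Function('l')(S), Function('K')(-90, 157)) = Add(24, 157) = 181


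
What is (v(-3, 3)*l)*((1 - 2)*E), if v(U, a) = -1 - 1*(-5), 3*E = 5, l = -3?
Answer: 20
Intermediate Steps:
E = 5/3 (E = (⅓)*5 = 5/3 ≈ 1.6667)
v(U, a) = 4 (v(U, a) = -1 + 5 = 4)
(v(-3, 3)*l)*((1 - 2)*E) = (4*(-3))*((1 - 2)*(5/3)) = -(-12)*5/3 = -12*(-5/3) = 20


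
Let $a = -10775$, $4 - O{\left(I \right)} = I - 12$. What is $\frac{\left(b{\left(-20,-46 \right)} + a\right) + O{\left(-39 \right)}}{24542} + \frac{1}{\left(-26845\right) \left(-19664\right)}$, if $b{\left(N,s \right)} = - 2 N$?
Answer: $- \frac{402697087847}{925373780240} \approx -0.43517$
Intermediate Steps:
$O{\left(I \right)} = 16 - I$ ($O{\left(I \right)} = 4 - \left(I - 12\right) = 4 - \left(-12 + I\right) = 16 - I$)
$\frac{\left(b{\left(-20,-46 \right)} + a\right) + O{\left(-39 \right)}}{24542} + \frac{1}{\left(-26845\right) \left(-19664\right)} = \frac{\left(\left(-2\right) \left(-20\right) - 10775\right) + \left(16 - -39\right)}{24542} + \frac{1}{\left(-26845\right) \left(-19664\right)} = \left(\left(40 - 10775\right) + \left(16 + 39\right)\right) \frac{1}{24542} - - \frac{1}{527880080} = \left(-10735 + 55\right) \frac{1}{24542} + \frac{1}{527880080} = \left(-10680\right) \frac{1}{24542} + \frac{1}{527880080} = - \frac{5340}{12271} + \frac{1}{527880080} = - \frac{402697087847}{925373780240}$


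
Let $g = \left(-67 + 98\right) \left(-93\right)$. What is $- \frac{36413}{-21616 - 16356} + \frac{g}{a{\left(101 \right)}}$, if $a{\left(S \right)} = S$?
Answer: $- \frac{105795563}{3835172} \approx -27.586$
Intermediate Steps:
$g = -2883$ ($g = 31 \left(-93\right) = -2883$)
$- \frac{36413}{-21616 - 16356} + \frac{g}{a{\left(101 \right)}} = - \frac{36413}{-21616 - 16356} - \frac{2883}{101} = - \frac{36413}{-37972} - \frac{2883}{101} = \left(-36413\right) \left(- \frac{1}{37972}\right) - \frac{2883}{101} = \frac{36413}{37972} - \frac{2883}{101} = - \frac{105795563}{3835172}$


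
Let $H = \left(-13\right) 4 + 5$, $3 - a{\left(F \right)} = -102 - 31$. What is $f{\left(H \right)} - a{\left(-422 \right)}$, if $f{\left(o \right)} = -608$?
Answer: $-744$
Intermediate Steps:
$a{\left(F \right)} = 136$ ($a{\left(F \right)} = 3 - \left(-102 - 31\right) = 3 - -133 = 3 + 133 = 136$)
$H = -47$ ($H = -52 + 5 = -47$)
$f{\left(H \right)} - a{\left(-422 \right)} = -608 - 136 = -744$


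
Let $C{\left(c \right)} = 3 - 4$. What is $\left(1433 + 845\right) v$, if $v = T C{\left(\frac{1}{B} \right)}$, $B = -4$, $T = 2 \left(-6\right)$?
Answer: $27336$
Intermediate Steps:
$T = -12$
$C{\left(c \right)} = -1$
$v = 12$ ($v = \left(-12\right) \left(-1\right) = 12$)
$\left(1433 + 845\right) v = \left(1433 + 845\right) 12 = 2278 \cdot 12 = 27336$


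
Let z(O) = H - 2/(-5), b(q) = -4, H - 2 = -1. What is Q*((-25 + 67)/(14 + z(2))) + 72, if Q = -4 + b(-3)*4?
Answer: 192/11 ≈ 17.455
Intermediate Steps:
H = 1 (H = 2 - 1 = 1)
Q = -20 (Q = -4 - 4*4 = -4 - 16 = -20)
z(O) = 7/5 (z(O) = 1 - 2/(-5) = 1 - 2*(-⅕) = 1 + ⅖ = 7/5)
Q*((-25 + 67)/(14 + z(2))) + 72 = -20*(-25 + 67)/(14 + 7/5) + 72 = -840/77/5 + 72 = -840*5/77 + 72 = -20*30/11 + 72 = -600/11 + 72 = 192/11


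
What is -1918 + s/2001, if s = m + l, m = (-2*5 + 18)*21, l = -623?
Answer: -3838373/2001 ≈ -1918.2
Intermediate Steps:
m = 168 (m = (-10 + 18)*21 = 8*21 = 168)
s = -455 (s = 168 - 623 = -455)
-1918 + s/2001 = -1918 - 455/2001 = -3838373/2001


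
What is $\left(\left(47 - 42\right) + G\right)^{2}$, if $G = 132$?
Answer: $18769$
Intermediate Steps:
$\left(\left(47 - 42\right) + G\right)^{2} = \left(\left(47 - 42\right) + 132\right)^{2} = \left(5 + 132\right)^{2} = 137^{2} = 18769$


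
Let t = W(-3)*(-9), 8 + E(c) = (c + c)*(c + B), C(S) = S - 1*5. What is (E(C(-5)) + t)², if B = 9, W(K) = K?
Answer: 1521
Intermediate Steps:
C(S) = -5 + S (C(S) = S - 5 = -5 + S)
E(c) = -8 + 2*c*(9 + c) (E(c) = -8 + (c + c)*(c + 9) = -8 + (2*c)*(9 + c) = -8 + 2*c*(9 + c))
t = 27 (t = -3*(-9) = 27)
(E(C(-5)) + t)² = ((-8 + 2*(-5 - 5)² + 18*(-5 - 5)) + 27)² = ((-8 + 2*(-10)² + 18*(-10)) + 27)² = ((-8 + 2*100 - 180) + 27)² = ((-8 + 200 - 180) + 27)² = (12 + 27)² = 39² = 1521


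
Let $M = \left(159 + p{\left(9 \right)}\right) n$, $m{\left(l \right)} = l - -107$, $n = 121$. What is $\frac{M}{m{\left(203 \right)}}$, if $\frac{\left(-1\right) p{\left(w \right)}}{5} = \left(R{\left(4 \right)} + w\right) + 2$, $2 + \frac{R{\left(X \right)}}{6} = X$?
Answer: $\frac{2662}{155} \approx 17.174$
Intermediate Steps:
$R{\left(X \right)} = -12 + 6 X$
$p{\left(w \right)} = -70 - 5 w$ ($p{\left(w \right)} = - 5 \left(\left(\left(-12 + 6 \cdot 4\right) + w\right) + 2\right) = - 5 \left(\left(\left(-12 + 24\right) + w\right) + 2\right) = - 5 \left(\left(12 + w\right) + 2\right) = - 5 \left(14 + w\right) = -70 - 5 w$)
$m{\left(l \right)} = 107 + l$ ($m{\left(l \right)} = l + 107 = 107 + l$)
$M = 5324$ ($M = \left(159 - 115\right) 121 = 44 \cdot 121 = 5324$)
$\frac{M}{m{\left(203 \right)}} = \frac{5324}{107 + 203} = \frac{5324}{310} = 5324 \cdot \frac{1}{310} = \frac{2662}{155}$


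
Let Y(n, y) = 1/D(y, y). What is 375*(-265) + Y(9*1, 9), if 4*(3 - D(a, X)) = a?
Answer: -298121/3 ≈ -99374.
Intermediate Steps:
D(a, X) = 3 - a/4
Y(n, y) = 1/(3 - y/4)
375*(-265) + Y(9*1, 9) = 375*(-265) - 4/(-12 + 9) = -99375 - 4/(-3) = -99375 - 4*(-⅓) = -99375 + 4/3 = -298121/3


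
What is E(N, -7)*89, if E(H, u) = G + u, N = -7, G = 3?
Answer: -356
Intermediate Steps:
E(H, u) = 3 + u
E(N, -7)*89 = (3 - 7)*89 = -4*89 = -356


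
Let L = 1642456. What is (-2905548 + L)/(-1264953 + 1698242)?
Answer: -1263092/433289 ≈ -2.9151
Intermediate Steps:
(-2905548 + L)/(-1264953 + 1698242) = (-2905548 + 1642456)/(-1264953 + 1698242) = -1263092/433289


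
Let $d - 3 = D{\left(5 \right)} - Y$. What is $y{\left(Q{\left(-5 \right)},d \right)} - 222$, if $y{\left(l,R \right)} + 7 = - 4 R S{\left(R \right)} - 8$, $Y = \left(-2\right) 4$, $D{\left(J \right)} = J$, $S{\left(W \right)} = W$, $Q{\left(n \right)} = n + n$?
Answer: $-1261$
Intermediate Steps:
$Q{\left(n \right)} = 2 n$
$Y = -8$
$d = 16$ ($d = 3 + \left(5 - -8\right) = 3 + \left(5 + 8\right) = 3 + 13 = 16$)
$y{\left(l,R \right)} = -15 - 4 R^{2}$ ($y{\left(l,R \right)} = -7 + \left(- 4 R R - 8\right) = -7 - \left(8 + 4 R^{2}\right) = -15 - 4 R^{2}$)
$y{\left(Q{\left(-5 \right)},d \right)} - 222 = \left(-15 - 4 \cdot 16^{2}\right) - 222 = \left(-15 - 1024\right) - 222 = -1039 - 222 = -1261$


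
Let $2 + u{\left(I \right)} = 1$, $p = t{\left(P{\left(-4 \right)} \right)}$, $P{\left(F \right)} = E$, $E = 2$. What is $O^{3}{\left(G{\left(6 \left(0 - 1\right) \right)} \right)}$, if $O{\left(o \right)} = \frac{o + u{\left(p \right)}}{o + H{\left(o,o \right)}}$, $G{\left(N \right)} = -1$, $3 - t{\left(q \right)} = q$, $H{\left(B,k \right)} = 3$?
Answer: $-1$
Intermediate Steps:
$P{\left(F \right)} = 2$
$t{\left(q \right)} = 3 - q$
$p = 1$ ($p = 3 - 2 = 1$)
$u{\left(I \right)} = -1$ ($u{\left(I \right)} = -2 + 1 = -1$)
$O{\left(o \right)} = \frac{-1 + o}{3 + o}$ ($O{\left(o \right)} = \frac{o - 1}{o + 3} = \frac{-1 + o}{3 + o}$)
$O^{3}{\left(G{\left(6 \left(0 - 1\right) \right)} \right)} = \left(\frac{-1 - 1}{3 - 1}\right)^{3} = \left(\frac{1}{2} \left(-2\right)\right)^{3} = \left(-1\right)^{3} = -1$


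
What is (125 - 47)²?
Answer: 6084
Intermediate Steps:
(125 - 47)² = 78² = 6084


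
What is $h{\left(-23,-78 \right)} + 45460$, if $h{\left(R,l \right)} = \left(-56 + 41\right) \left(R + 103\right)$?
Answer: $44260$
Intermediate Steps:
$h{\left(R,l \right)} = -1545 - 15 R$ ($h{\left(R,l \right)} = - 15 \left(103 + R\right) = -1545 - 15 R$)
$h{\left(-23,-78 \right)} + 45460 = \left(-1545 - -345\right) + 45460 = \left(-1545 + 345\right) + 45460 = -1200 + 45460 = 44260$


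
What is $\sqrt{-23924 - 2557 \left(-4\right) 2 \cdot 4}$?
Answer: $10 \sqrt{579} \approx 240.62$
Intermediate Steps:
$\sqrt{-23924 - 2557 \left(-4\right) 2 \cdot 4} = \sqrt{-23924 - 2557 \left(\left(-8\right) 4\right)} = \sqrt{-23924 - -81824} = \sqrt{-23924 + 81824} = \sqrt{57900} = 10 \sqrt{579}$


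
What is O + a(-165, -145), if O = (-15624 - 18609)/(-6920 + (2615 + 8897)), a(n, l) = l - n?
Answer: 57607/4592 ≈ 12.545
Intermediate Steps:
O = -34233/4592 (O = -34233/(-6920 + 11512) = -34233/4592 ≈ -7.4549)
O + a(-165, -145) = -34233/4592 + (-145 - 1*(-165)) = -34233/4592 + (-145 + 165) = -34233/4592 + 20 = 57607/4592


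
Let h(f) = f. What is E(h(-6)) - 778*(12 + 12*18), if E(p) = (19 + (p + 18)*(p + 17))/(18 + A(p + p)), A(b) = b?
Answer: -1064153/6 ≈ -1.7736e+5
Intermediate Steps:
E(p) = (19 + (17 + p)*(18 + p))/(18 + 2*p) (E(p) = (19 + (p + 18)*(p + 17))/(18 + (p + p)) = (19 + (18 + p)*(17 + p))/(18 + 2*p) = (19 + (17 + p)*(18 + p))/(18 + 2*p))
E(h(-6)) - 778*(12 + 12*18) = (325 + (-6)² + 35*(-6))/(2*(9 - 6)) - 778*(12 + 12*18) = (½)*(325 + 36 - 210)/3 - 778*(12 + 216) = (½)*(⅓)*151 - 778*228 = 151/6 - 177384 = -1064153/6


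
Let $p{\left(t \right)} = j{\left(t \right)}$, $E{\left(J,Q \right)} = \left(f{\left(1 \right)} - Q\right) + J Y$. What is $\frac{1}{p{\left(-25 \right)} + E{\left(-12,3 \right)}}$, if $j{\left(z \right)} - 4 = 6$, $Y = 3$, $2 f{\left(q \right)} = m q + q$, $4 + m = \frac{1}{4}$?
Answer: $- \frac{8}{243} \approx -0.032922$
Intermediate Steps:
$m = - \frac{15}{4}$ ($m = -4 + \frac{1}{4} = - \frac{15}{4} \approx -3.75$)
$f{\left(q \right)} = - \frac{11 q}{8}$ ($f{\left(q \right)} = \frac{- \frac{15 q}{4} + q}{2} = \frac{\left(- \frac{11}{4}\right) q}{2} = - \frac{11 q}{8}$)
$E{\left(J,Q \right)} = - \frac{11}{8} - Q + 3 J$ ($E{\left(J,Q \right)} = \left(\left(- \frac{11}{8}\right) 1 - Q\right) + J 3 = \left(- \frac{11}{8} - Q\right) + 3 J = - \frac{11}{8} - Q + 3 J$)
$j{\left(z \right)} = 10$ ($j{\left(z \right)} = 4 + 6 = 10$)
$p{\left(t \right)} = 10$
$\frac{1}{p{\left(-25 \right)} + E{\left(-12,3 \right)}} = \frac{1}{10 - \frac{323}{8}} = \frac{1}{- \frac{243}{8}} = - \frac{8}{243}$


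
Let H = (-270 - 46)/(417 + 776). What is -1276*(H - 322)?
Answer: 490573512/1193 ≈ 4.1121e+5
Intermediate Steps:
H = -316/1193 ≈ -0.26488
-1276*(H - 322) = -1276*(-316/1193 - 322) = -1276*(-384462/1193) = 490573512/1193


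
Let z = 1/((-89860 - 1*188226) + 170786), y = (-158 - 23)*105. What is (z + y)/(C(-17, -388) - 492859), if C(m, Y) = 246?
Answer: 2039236501/52857374900 ≈ 0.038580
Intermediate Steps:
y = -19005 (y = -181*105 = -19005)
z = -1/107300 (z = 1/((-89860 - 188226) + 170786) = 1/(-278086 + 170786) = 1/(-107300) = -1/107300 ≈ -9.3197e-6)
(z + y)/(C(-17, -388) - 492859) = (-1/107300 - 19005)/(246 - 492859) = -2039236501/107300/(-492613) = -2039236501/107300*(-1/492613) = 2039236501/52857374900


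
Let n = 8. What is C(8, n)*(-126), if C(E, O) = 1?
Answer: -126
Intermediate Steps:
C(8, n)*(-126) = 1*(-126) = -126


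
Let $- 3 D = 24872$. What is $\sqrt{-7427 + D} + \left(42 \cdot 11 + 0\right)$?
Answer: $462 + \frac{i \sqrt{141459}}{3} \approx 462.0 + 125.37 i$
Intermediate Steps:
$D = - \frac{24872}{3}$ ($D = \left(- \frac{1}{3}\right) 24872 = - \frac{24872}{3} \approx -8290.7$)
$\sqrt{-7427 + D} + \left(42 \cdot 11 + 0\right) = \sqrt{-7427 - \frac{24872}{3}} + \left(42 \cdot 11 + 0\right) = \sqrt{- \frac{47153}{3}} + \left(462 + 0\right) = \frac{i \sqrt{141459}}{3} + 462 = 462 + \frac{i \sqrt{141459}}{3}$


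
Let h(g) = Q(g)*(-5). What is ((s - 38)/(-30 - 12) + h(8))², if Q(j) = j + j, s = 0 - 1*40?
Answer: 299209/49 ≈ 6106.3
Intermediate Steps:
s = -40 (s = 0 - 40 = -40)
Q(j) = 2*j
h(g) = -10*g (h(g) = (2*g)*(-5) = -10*g)
((s - 38)/(-30 - 12) + h(8))² = ((-40 - 38)/(-30 - 12) - 10*8)² = (-78/(-42) - 80)² = (-78*(-1/42) - 80)² = (13/7 - 80)² = (-547/7)² = 299209/49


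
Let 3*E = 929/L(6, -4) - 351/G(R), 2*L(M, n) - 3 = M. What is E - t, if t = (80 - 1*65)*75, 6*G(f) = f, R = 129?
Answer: -1232549/1161 ≈ -1061.6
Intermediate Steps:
L(M, n) = 3/2 + M/2
G(f) = f/6
E = 73576/1161 (E = (929/(3/2 + (½)*6) - 351/((⅙)*129))/3 = (929/(3/2 + 3) - 351/43/2)/3 = (929/(9/2) - 351*2/43)/3 = (929*(2/9) - 702/43)/3 = (1858/9 - 702/43)/3 = (⅓)*(73576/387) = 73576/1161 ≈ 63.373)
t = 1125 (t = (80 - 65)*75 = 15*75 = 1125)
E - t = 73576/1161 - 1*1125 = 73576/1161 - 1125 = -1232549/1161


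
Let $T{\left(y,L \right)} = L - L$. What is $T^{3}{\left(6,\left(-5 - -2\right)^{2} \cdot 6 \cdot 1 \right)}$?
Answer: $0$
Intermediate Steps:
$T{\left(y,L \right)} = 0$
$T^{3}{\left(6,\left(-5 - -2\right)^{2} \cdot 6 \cdot 1 \right)} = 0^{3} = 0$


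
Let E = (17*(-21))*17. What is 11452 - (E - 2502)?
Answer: 20023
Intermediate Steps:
E = -6069 (E = -357*17 = -6069)
11452 - (E - 2502) = 11452 - (-6069 - 2502) = 11452 - 1*(-8571) = 11452 + 8571 = 20023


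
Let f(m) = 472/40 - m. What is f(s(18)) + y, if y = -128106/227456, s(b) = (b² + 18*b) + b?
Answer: -372324553/568640 ≈ -654.76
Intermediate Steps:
s(b) = b² + 19*b
f(m) = 59/5 - m (f(m) = 472*(1/40) - m = 59/5 - m)
y = -64053/113728 (y = -128106/227456 = -1*64053/113728 = -64053/113728 ≈ -0.56321)
f(s(18)) + y = (59/5 - 18*(19 + 18)) - 64053/113728 = (59/5 - 18*37) - 64053/113728 = (59/5 - 1*666) - 64053/113728 = (59/5 - 666) - 64053/113728 = -3271/5 - 64053/113728 = -372324553/568640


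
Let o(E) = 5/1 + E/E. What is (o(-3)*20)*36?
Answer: 4320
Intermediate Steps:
o(E) = 6 (o(E) = 5*1 + 1 = 5 + 1 = 6)
(o(-3)*20)*36 = (6*20)*36 = 120*36 = 4320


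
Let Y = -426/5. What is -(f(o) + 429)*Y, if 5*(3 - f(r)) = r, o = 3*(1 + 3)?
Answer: 915048/25 ≈ 36602.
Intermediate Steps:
o = 12 (o = 3*4 = 12)
f(r) = 3 - r/5
Y = -426/5 (Y = -426*1/5 = -426/5 ≈ -85.200)
-(f(o) + 429)*Y = -((3 - 1/5*12) + 429)*(-426)/5 = -((3 - 12/5) + 429)*(-426)/5 = -(3/5 + 429)*(-426)/5 = -2148*(-426)/(5*5) = -1*(-915048/25) = 915048/25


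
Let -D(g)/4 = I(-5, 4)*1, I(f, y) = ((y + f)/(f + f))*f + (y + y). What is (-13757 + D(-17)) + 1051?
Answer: -12736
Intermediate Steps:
I(f, y) = f/2 + 5*y/2 (I(f, y) = ((f + y)/((2*f)))*f + 2*y = ((f + y)*(1/(2*f)))*f + 2*y = ((f + y)/(2*f))*f + 2*y = (f/2 + y/2) + 2*y = f/2 + 5*y/2)
D(g) = -30 (D(g) = -4*((½)*(-5) + (5/2)*4) = -4*(-5/2 + 10) = -30)
(-13757 + D(-17)) + 1051 = (-13757 - 30) + 1051 = -13787 + 1051 = -12736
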